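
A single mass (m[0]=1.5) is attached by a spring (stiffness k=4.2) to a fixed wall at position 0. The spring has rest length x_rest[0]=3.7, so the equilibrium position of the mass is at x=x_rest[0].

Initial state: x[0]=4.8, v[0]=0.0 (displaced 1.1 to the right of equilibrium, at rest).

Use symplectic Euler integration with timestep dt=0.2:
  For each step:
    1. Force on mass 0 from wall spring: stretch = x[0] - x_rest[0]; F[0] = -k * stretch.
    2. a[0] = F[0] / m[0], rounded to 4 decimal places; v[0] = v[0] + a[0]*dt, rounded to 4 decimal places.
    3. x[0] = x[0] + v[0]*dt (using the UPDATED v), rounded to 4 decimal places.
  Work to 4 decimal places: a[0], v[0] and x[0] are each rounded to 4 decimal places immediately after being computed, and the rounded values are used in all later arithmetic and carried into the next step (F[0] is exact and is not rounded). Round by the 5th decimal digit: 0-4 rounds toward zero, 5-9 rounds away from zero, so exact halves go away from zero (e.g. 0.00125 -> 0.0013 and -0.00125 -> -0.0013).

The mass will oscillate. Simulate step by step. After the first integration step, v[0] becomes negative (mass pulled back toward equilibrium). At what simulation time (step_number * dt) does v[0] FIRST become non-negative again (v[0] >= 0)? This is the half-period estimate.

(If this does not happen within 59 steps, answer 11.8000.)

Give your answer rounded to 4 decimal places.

Step 0: x=[4.8000] v=[0.0000]
Step 1: x=[4.6768] v=[-0.6160]
Step 2: x=[4.4442] v=[-1.1630]
Step 3: x=[4.1282] v=[-1.5798]
Step 4: x=[3.7643] v=[-1.8196]
Step 5: x=[3.3932] v=[-1.8556]
Step 6: x=[3.0564] v=[-1.6838]
Step 7: x=[2.7917] v=[-1.3234]
Step 8: x=[2.6287] v=[-0.8148]
Step 9: x=[2.5857] v=[-0.2149]
Step 10: x=[2.6675] v=[0.4091]
First v>=0 after going negative at step 10, time=2.0000

Answer: 2.0000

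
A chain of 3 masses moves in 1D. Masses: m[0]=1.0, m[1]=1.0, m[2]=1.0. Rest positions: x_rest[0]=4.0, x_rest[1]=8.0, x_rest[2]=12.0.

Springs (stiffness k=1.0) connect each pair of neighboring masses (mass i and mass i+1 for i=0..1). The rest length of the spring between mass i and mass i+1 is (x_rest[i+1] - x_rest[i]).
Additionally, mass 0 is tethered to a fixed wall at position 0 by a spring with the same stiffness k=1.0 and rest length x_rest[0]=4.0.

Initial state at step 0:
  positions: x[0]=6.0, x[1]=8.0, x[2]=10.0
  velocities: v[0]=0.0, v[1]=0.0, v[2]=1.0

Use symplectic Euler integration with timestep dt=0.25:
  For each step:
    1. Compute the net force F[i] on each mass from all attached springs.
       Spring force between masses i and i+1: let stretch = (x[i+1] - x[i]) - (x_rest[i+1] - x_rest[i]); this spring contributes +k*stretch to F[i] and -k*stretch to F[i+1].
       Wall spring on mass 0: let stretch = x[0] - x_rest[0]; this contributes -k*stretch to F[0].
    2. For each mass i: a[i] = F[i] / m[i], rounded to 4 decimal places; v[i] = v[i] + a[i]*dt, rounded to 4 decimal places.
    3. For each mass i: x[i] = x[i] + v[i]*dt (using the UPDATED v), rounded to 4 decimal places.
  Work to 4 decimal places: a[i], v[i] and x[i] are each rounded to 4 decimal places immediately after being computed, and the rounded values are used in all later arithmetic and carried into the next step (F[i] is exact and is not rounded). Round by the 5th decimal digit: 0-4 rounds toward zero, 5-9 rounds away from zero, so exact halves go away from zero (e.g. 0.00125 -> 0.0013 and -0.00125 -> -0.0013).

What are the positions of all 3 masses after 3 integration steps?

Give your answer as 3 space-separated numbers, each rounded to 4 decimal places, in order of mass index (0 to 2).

Answer: 4.6529 8.0230 11.4005

Derivation:
Step 0: x=[6.0000 8.0000 10.0000] v=[0.0000 0.0000 1.0000]
Step 1: x=[5.7500 8.0000 10.3750] v=[-1.0000 0.0000 1.5000]
Step 2: x=[5.2813 8.0078 10.8516] v=[-1.8750 0.0313 1.9063]
Step 3: x=[4.6529 8.0230 11.4005] v=[-2.5137 0.0606 2.1954]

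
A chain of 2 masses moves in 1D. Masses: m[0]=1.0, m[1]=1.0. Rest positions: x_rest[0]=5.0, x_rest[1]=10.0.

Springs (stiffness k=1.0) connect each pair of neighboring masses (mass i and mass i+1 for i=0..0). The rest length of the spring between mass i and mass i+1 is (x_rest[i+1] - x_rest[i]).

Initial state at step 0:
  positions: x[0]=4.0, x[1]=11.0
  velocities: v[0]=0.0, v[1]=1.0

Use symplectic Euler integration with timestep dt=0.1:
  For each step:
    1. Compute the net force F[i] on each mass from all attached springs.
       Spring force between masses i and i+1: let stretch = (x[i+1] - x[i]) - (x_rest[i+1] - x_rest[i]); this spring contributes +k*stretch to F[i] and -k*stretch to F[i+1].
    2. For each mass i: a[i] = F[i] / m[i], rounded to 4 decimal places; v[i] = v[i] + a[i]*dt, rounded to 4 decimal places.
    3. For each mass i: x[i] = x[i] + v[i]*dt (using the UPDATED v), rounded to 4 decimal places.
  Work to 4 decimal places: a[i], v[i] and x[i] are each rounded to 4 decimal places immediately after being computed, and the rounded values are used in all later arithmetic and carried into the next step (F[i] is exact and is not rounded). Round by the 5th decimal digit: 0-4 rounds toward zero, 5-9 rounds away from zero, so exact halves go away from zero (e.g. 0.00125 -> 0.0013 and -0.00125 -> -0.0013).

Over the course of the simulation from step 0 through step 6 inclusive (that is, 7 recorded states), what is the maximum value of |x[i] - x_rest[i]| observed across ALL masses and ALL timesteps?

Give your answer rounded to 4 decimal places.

Step 0: x=[4.0000 11.0000] v=[0.0000 1.0000]
Step 1: x=[4.0200 11.0800] v=[0.2000 0.8000]
Step 2: x=[4.0606 11.1394] v=[0.4060 0.5940]
Step 3: x=[4.1220 11.1780] v=[0.6139 0.3861]
Step 4: x=[4.2040 11.1961] v=[0.8195 0.1805]
Step 5: x=[4.3059 11.1942] v=[1.0187 -0.0187]
Step 6: x=[4.4267 11.1735] v=[1.2075 -0.2075]
Max displacement = 1.1961

Answer: 1.1961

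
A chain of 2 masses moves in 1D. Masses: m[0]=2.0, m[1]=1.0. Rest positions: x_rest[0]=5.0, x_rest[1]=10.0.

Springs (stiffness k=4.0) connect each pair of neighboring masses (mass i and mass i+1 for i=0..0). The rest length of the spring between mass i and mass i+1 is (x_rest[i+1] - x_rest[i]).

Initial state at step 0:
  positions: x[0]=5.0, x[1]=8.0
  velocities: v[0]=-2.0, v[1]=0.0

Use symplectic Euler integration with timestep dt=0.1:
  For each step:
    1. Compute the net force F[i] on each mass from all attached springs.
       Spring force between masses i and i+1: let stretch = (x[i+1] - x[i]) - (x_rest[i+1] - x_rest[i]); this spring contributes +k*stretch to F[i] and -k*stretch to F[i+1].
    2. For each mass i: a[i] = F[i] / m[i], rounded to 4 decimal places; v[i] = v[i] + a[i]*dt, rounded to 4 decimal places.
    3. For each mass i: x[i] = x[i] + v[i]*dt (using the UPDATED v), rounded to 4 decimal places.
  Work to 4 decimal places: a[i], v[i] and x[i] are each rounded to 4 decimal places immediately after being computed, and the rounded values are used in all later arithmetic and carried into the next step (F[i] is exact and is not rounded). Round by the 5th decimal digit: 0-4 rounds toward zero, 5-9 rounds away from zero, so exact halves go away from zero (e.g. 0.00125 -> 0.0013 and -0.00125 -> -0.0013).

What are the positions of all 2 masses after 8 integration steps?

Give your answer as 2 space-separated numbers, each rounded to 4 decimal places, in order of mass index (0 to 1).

Step 0: x=[5.0000 8.0000] v=[-2.0000 0.0000]
Step 1: x=[4.7600 8.0800] v=[-2.4000 0.8000]
Step 2: x=[4.4864 8.2272] v=[-2.7360 1.4720]
Step 3: x=[4.1876 8.4248] v=[-2.9878 1.9757]
Step 4: x=[3.8736 8.6529] v=[-3.1404 2.2808]
Step 5: x=[3.5552 8.8898] v=[-3.1845 2.3691]
Step 6: x=[3.2434 9.1133] v=[-3.1176 2.2353]
Step 7: x=[2.9490 9.3020] v=[-2.9436 1.8873]
Step 8: x=[2.6817 9.4366] v=[-2.6730 1.3461]

Answer: 2.6817 9.4366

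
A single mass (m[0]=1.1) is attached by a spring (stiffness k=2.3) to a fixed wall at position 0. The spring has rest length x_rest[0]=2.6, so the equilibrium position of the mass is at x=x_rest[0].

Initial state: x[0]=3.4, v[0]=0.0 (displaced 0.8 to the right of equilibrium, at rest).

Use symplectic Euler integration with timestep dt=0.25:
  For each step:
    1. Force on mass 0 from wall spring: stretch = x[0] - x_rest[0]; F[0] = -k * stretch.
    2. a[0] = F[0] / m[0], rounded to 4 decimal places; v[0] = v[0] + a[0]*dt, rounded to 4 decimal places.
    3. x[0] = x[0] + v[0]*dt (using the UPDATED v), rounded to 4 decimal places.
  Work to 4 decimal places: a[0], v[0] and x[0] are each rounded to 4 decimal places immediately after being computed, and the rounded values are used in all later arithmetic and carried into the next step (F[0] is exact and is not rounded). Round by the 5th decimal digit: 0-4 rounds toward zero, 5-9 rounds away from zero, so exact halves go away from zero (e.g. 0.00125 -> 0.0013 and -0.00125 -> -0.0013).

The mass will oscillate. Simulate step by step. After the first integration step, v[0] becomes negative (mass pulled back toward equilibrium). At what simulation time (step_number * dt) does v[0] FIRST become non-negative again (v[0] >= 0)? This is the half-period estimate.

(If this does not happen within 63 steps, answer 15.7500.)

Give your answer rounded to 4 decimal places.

Answer: 2.2500

Derivation:
Step 0: x=[3.4000] v=[0.0000]
Step 1: x=[3.2955] v=[-0.4182]
Step 2: x=[3.1001] v=[-0.7818]
Step 3: x=[2.8393] v=[-1.0432]
Step 4: x=[2.5472] v=[-1.1683]
Step 5: x=[2.2620] v=[-1.1407]
Step 6: x=[2.0210] v=[-0.9640]
Step 7: x=[1.8557] v=[-0.6614]
Step 8: x=[1.7876] v=[-0.2723]
Step 9: x=[1.8257] v=[0.1524]
First v>=0 after going negative at step 9, time=2.2500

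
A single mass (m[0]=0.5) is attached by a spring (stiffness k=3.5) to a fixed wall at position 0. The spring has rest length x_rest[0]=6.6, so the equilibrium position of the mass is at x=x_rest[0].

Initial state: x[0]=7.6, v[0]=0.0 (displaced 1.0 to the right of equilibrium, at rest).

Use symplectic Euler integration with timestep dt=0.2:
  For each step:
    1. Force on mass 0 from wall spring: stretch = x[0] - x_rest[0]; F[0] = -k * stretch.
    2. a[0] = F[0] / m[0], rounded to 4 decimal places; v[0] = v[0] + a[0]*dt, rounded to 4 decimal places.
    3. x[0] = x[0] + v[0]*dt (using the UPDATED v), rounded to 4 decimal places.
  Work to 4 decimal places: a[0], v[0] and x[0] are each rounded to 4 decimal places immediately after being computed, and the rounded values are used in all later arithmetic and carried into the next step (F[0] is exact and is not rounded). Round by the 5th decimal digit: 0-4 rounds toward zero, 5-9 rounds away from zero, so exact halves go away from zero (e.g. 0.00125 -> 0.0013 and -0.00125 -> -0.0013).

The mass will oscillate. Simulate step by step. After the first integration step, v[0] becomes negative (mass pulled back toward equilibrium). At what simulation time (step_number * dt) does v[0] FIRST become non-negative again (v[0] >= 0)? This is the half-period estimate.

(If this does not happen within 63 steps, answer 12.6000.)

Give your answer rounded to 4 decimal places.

Answer: 1.2000

Derivation:
Step 0: x=[7.6000] v=[0.0000]
Step 1: x=[7.3200] v=[-1.4000]
Step 2: x=[6.8384] v=[-2.4080]
Step 3: x=[6.2900] v=[-2.7418]
Step 4: x=[5.8284] v=[-2.3078]
Step 5: x=[5.5829] v=[-1.2276]
Step 6: x=[5.6222] v=[0.1963]
First v>=0 after going negative at step 6, time=1.2000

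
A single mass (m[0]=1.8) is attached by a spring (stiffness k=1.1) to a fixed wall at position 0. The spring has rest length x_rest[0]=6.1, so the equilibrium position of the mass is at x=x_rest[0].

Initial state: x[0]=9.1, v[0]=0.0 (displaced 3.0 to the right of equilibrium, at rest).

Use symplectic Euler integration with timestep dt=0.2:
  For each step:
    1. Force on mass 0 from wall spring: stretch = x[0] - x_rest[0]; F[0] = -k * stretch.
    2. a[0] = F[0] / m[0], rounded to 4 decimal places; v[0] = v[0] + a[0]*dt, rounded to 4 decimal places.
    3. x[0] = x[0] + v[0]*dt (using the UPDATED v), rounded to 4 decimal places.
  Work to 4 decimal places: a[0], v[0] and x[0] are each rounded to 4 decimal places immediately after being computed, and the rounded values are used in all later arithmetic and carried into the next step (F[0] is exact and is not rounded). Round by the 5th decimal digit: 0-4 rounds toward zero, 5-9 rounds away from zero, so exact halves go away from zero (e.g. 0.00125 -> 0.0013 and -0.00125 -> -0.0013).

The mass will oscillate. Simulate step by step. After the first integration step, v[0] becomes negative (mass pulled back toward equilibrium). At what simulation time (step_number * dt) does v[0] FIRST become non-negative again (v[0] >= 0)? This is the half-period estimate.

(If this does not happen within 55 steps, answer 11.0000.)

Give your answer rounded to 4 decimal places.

Answer: 4.2000

Derivation:
Step 0: x=[9.1000] v=[0.0000]
Step 1: x=[9.0267] v=[-0.3667]
Step 2: x=[8.8818] v=[-0.7244]
Step 3: x=[8.6689] v=[-1.0644]
Step 4: x=[8.3932] v=[-1.3784]
Step 5: x=[8.0615] v=[-1.6587]
Step 6: x=[7.6818] v=[-1.8984]
Step 7: x=[7.2635] v=[-2.0917]
Step 8: x=[6.8167] v=[-2.2339]
Step 9: x=[6.3524] v=[-2.3215]
Step 10: x=[5.8819] v=[-2.3523]
Step 11: x=[5.4168] v=[-2.3256]
Step 12: x=[4.9684] v=[-2.2421]
Step 13: x=[4.5476] v=[-2.1038]
Step 14: x=[4.1648] v=[-1.9141]
Step 15: x=[3.8293] v=[-1.6776]
Step 16: x=[3.5493] v=[-1.4001]
Step 17: x=[3.3316] v=[-1.0883]
Step 18: x=[3.1816] v=[-0.7499]
Step 19: x=[3.1030] v=[-0.3932]
Step 20: x=[3.0976] v=[-0.0269]
Step 21: x=[3.1656] v=[0.3401]
First v>=0 after going negative at step 21, time=4.2000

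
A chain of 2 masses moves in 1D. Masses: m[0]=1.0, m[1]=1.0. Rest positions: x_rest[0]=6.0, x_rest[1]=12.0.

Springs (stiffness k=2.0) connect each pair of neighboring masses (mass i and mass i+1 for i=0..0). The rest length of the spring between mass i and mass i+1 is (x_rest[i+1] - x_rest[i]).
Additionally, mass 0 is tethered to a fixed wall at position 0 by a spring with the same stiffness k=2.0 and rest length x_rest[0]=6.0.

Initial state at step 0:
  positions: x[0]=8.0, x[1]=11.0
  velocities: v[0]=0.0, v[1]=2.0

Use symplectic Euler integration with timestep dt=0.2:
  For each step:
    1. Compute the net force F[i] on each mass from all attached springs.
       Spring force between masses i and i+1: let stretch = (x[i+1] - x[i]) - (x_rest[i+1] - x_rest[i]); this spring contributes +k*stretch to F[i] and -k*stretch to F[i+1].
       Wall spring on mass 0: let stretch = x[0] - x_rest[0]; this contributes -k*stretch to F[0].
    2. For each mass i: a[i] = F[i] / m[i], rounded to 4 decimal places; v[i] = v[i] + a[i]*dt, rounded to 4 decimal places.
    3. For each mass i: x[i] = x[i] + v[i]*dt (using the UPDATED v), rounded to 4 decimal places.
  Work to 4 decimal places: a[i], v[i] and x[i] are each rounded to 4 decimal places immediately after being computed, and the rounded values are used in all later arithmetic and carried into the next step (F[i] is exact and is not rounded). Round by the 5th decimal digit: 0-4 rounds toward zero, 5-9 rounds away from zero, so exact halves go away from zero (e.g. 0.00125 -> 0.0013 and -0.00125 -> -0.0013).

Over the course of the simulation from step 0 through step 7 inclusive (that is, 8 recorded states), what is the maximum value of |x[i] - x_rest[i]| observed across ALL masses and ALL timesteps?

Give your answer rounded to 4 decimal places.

Step 0: x=[8.0000 11.0000] v=[0.0000 2.0000]
Step 1: x=[7.6000 11.6400] v=[-2.0000 3.2000]
Step 2: x=[6.9152 12.4368] v=[-3.4240 3.9840]
Step 3: x=[6.1189 13.2719] v=[-3.9814 4.1754]
Step 4: x=[5.4053 14.0147] v=[-3.5678 3.7142]
Step 5: x=[4.9481 14.5488] v=[-2.2862 2.6704]
Step 6: x=[4.8631 14.7948] v=[-0.4252 1.2301]
Step 7: x=[5.1835 14.7263] v=[1.6022 -0.3426]
Max displacement = 2.7948

Answer: 2.7948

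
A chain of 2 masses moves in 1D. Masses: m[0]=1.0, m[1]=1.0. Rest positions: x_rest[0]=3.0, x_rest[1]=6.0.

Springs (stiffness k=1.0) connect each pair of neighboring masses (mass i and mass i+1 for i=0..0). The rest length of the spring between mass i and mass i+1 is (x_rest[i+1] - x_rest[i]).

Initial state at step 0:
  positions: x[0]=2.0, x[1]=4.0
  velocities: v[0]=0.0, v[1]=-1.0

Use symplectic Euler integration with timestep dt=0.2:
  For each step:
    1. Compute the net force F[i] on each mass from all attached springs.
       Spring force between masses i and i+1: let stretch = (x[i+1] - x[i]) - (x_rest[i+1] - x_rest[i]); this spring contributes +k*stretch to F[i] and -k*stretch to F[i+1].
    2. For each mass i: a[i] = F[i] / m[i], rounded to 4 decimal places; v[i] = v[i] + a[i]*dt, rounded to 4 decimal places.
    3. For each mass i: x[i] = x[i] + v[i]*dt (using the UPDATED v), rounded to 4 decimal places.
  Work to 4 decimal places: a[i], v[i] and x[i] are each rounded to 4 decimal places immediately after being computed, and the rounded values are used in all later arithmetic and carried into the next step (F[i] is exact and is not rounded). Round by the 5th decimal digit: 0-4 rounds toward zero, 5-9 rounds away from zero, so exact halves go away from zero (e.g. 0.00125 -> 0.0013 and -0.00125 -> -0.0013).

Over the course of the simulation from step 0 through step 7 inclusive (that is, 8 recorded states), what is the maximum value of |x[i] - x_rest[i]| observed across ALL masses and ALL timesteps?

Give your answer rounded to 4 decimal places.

Answer: 2.3700

Derivation:
Step 0: x=[2.0000 4.0000] v=[0.0000 -1.0000]
Step 1: x=[1.9600 3.8400] v=[-0.2000 -0.8000]
Step 2: x=[1.8752 3.7248] v=[-0.4240 -0.5760]
Step 3: x=[1.7444 3.6556] v=[-0.6541 -0.3459]
Step 4: x=[1.5700 3.6300] v=[-0.8719 -0.1281]
Step 5: x=[1.3580 3.6420] v=[-1.0599 0.0599]
Step 6: x=[1.1174 3.6826] v=[-1.2031 0.2031]
Step 7: x=[0.8594 3.7406] v=[-1.2901 0.2901]
Max displacement = 2.3700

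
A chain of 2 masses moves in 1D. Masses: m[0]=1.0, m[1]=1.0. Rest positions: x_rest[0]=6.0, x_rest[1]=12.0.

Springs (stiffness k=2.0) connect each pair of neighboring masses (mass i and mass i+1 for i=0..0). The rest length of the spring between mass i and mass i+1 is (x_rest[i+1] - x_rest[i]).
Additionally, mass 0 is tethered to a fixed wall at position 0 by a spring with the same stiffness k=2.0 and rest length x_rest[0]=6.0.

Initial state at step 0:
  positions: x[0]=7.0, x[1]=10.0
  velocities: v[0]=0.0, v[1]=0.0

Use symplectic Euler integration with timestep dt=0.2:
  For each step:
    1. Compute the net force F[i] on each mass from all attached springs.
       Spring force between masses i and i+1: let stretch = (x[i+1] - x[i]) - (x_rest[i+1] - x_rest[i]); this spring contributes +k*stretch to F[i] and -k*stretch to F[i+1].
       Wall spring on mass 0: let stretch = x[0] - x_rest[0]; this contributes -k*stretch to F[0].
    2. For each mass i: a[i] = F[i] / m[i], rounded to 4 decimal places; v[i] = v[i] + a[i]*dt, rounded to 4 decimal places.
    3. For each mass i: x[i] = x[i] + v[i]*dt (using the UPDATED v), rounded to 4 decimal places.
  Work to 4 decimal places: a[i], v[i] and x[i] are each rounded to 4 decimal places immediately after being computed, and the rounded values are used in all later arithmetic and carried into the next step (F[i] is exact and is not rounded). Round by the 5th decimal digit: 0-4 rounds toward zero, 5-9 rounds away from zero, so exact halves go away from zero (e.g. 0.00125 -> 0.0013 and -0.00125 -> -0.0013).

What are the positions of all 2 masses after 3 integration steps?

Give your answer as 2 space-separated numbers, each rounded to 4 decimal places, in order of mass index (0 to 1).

Answer: 5.4172 11.2252

Derivation:
Step 0: x=[7.0000 10.0000] v=[0.0000 0.0000]
Step 1: x=[6.6800 10.2400] v=[-1.6000 1.2000]
Step 2: x=[6.1104 10.6752] v=[-2.8480 2.1760]
Step 3: x=[5.4172 11.2252] v=[-3.4662 2.7501]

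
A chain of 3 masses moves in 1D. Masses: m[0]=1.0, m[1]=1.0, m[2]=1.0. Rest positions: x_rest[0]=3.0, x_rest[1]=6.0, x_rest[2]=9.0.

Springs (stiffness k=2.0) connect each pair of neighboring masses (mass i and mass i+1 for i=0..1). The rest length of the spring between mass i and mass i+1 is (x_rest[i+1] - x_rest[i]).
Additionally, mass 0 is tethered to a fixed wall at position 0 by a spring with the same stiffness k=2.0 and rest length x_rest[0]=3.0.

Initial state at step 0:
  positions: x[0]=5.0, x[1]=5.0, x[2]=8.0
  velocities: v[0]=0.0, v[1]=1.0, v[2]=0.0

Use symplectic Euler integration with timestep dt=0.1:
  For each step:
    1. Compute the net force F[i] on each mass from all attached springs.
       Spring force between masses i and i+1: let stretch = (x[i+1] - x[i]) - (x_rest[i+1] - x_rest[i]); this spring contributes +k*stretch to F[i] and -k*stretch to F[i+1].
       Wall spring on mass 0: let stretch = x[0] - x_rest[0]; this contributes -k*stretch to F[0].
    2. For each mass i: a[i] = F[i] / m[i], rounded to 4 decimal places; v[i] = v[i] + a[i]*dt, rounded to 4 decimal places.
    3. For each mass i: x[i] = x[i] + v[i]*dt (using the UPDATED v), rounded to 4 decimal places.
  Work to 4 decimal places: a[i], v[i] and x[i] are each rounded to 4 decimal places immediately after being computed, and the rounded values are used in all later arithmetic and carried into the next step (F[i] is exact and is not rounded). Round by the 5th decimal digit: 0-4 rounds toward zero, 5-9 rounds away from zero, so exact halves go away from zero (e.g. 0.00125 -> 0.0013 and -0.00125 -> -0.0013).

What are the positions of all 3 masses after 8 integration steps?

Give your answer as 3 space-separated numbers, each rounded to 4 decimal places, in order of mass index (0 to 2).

Step 0: x=[5.0000 5.0000 8.0000] v=[0.0000 1.0000 0.0000]
Step 1: x=[4.9000 5.1600 8.0000] v=[-1.0000 1.6000 0.0000]
Step 2: x=[4.7072 5.3716 8.0032] v=[-1.9280 2.1160 0.0320]
Step 3: x=[4.4335 5.6225 8.0138] v=[-2.7366 2.5094 0.1057]
Step 4: x=[4.0950 5.8975 8.0365] v=[-3.3855 2.7499 0.2274]
Step 5: x=[3.7106 6.1792 8.0765] v=[-3.8440 2.8172 0.3996]
Step 6: x=[3.3014 6.4495 8.1385] v=[-4.0924 2.7029 0.6201]
Step 7: x=[2.8891 6.6906 8.2267] v=[-4.1231 2.4111 0.8823]
Step 8: x=[2.4950 6.8864 8.3442] v=[-3.9406 1.9580 1.1751]

Answer: 2.4950 6.8864 8.3442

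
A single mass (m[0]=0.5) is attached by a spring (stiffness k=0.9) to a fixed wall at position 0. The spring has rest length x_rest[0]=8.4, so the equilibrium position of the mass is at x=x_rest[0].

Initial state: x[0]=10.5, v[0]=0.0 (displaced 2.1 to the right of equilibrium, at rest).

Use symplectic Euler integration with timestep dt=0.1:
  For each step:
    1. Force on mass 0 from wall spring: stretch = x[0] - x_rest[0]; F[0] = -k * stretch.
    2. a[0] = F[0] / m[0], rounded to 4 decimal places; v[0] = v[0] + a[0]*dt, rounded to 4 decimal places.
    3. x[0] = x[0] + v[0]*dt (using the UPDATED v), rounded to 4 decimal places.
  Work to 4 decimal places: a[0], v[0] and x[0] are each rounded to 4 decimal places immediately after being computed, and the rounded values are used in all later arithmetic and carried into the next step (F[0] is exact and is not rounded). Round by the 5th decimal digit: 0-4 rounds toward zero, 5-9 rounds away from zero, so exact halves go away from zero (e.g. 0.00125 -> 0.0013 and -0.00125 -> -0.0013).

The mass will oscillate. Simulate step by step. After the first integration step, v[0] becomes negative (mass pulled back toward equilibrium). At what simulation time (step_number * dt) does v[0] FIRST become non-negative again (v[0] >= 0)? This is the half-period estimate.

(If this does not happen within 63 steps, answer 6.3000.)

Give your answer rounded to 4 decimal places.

Answer: 2.4000

Derivation:
Step 0: x=[10.5000] v=[0.0000]
Step 1: x=[10.4622] v=[-0.3780]
Step 2: x=[10.3873] v=[-0.7492]
Step 3: x=[10.2766] v=[-1.1069]
Step 4: x=[10.1321] v=[-1.4447]
Step 5: x=[9.9565] v=[-1.7565]
Step 6: x=[9.7528] v=[-2.0367]
Step 7: x=[9.5248] v=[-2.2802]
Step 8: x=[9.2765] v=[-2.4827]
Step 9: x=[9.0125] v=[-2.6405]
Step 10: x=[8.7374] v=[-2.7508]
Step 11: x=[8.4563] v=[-2.8115]
Step 12: x=[8.1741] v=[-2.8216]
Step 13: x=[7.8960] v=[-2.7809]
Step 14: x=[7.6270] v=[-2.6902]
Step 15: x=[7.3719] v=[-2.5511]
Step 16: x=[7.1353] v=[-2.3660]
Step 17: x=[6.9215] v=[-2.1384]
Step 18: x=[6.7343] v=[-1.8723]
Step 19: x=[6.5771] v=[-1.5725]
Step 20: x=[6.4527] v=[-1.2444]
Step 21: x=[6.3633] v=[-0.8939]
Step 22: x=[6.3106] v=[-0.5273]
Step 23: x=[6.2955] v=[-0.1512]
Step 24: x=[6.3183] v=[0.2276]
First v>=0 after going negative at step 24, time=2.4000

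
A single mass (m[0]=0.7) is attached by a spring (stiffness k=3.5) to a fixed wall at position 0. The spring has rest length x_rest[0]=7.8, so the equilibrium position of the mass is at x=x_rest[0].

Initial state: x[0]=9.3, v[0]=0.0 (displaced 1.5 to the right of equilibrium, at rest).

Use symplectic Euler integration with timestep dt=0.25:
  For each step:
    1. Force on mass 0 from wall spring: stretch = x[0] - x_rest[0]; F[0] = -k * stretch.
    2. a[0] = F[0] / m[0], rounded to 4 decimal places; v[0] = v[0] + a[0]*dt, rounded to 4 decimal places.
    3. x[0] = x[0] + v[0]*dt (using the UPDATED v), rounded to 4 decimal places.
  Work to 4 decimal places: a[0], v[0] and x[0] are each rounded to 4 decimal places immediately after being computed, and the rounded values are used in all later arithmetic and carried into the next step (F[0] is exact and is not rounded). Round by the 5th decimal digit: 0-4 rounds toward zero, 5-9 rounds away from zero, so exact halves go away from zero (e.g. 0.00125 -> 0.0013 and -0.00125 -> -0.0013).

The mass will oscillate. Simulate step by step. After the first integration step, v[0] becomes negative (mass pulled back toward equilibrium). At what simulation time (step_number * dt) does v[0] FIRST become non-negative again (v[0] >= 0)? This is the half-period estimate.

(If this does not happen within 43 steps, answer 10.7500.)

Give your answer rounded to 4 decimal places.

Step 0: x=[9.3000] v=[0.0000]
Step 1: x=[8.8313] v=[-1.8750]
Step 2: x=[8.0403] v=[-3.1641]
Step 3: x=[7.1742] v=[-3.4645]
Step 4: x=[6.5036] v=[-2.6823]
Step 5: x=[6.2382] v=[-1.0618]
Step 6: x=[6.4608] v=[0.8905]
First v>=0 after going negative at step 6, time=1.5000

Answer: 1.5000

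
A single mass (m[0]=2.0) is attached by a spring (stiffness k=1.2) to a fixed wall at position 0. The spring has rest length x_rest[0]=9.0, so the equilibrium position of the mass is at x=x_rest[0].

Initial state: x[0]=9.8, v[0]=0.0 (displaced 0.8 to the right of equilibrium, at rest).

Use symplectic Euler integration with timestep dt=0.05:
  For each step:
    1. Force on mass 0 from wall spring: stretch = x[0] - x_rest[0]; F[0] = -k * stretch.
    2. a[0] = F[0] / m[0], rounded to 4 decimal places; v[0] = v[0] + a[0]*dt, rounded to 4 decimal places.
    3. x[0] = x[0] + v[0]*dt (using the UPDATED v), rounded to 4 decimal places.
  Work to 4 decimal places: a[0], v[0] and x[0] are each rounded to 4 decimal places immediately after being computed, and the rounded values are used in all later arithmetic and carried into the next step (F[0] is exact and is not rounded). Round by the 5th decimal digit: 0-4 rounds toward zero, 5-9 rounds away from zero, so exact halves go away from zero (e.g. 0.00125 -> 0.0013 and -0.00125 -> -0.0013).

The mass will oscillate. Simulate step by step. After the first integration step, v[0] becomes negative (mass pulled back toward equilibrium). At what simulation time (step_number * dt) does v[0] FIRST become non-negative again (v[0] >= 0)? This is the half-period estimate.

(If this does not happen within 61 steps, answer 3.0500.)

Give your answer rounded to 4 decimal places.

Step 0: x=[9.8000] v=[0.0000]
Step 1: x=[9.7988] v=[-0.0240]
Step 2: x=[9.7964] v=[-0.0480]
Step 3: x=[9.7928] v=[-0.0719]
Step 4: x=[9.7880] v=[-0.0957]
Step 5: x=[9.7820] v=[-0.1193]
Step 6: x=[9.7749] v=[-0.1428]
Step 7: x=[9.7666] v=[-0.1660]
Step 8: x=[9.7572] v=[-0.1890]
Step 9: x=[9.7466] v=[-0.2117]
Step 10: x=[9.7349] v=[-0.2341]
Step 11: x=[9.7221] v=[-0.2561]
Step 12: x=[9.7082] v=[-0.2778]
Step 13: x=[9.6933] v=[-0.2990]
Step 14: x=[9.6773] v=[-0.3198]
Step 15: x=[9.6603] v=[-0.3401]
Step 16: x=[9.6423] v=[-0.3599]
Step 17: x=[9.6233] v=[-0.3792]
Step 18: x=[9.6034] v=[-0.3979]
Step 19: x=[9.5826] v=[-0.4160]
Step 20: x=[9.5609] v=[-0.4335]
Step 21: x=[9.5384] v=[-0.4503]
Step 22: x=[9.5151] v=[-0.4665]
Step 23: x=[9.4910] v=[-0.4820]
Step 24: x=[9.4662] v=[-0.4967]
Step 25: x=[9.4407] v=[-0.5107]
Step 26: x=[9.4145] v=[-0.5239]
Step 27: x=[9.3877] v=[-0.5363]
Step 28: x=[9.3603] v=[-0.5479]
Step 29: x=[9.3324] v=[-0.5587]
Step 30: x=[9.3040] v=[-0.5687]
Step 31: x=[9.2751] v=[-0.5778]
Step 32: x=[9.2458] v=[-0.5861]
Step 33: x=[9.2161] v=[-0.5935]
Step 34: x=[9.1861] v=[-0.6000]
Step 35: x=[9.1558] v=[-0.6056]
Step 36: x=[9.1253] v=[-0.6103]
Step 37: x=[9.0946] v=[-0.6141]
Step 38: x=[9.0638] v=[-0.6169]
Step 39: x=[9.0329] v=[-0.6188]
Step 40: x=[9.0019] v=[-0.6198]
Step 41: x=[8.9709] v=[-0.6199]
Step 42: x=[8.9400] v=[-0.6190]
Step 43: x=[8.9091] v=[-0.6172]
Step 44: x=[8.8784] v=[-0.6145]
Step 45: x=[8.8479] v=[-0.6109]
Step 46: x=[8.8176] v=[-0.6063]
Step 47: x=[8.7876] v=[-0.6008]
Step 48: x=[8.7579] v=[-0.5944]
Step 49: x=[8.7285] v=[-0.5871]
Step 50: x=[8.6996] v=[-0.5790]
Step 51: x=[8.6711] v=[-0.5700]
Step 52: x=[8.6431] v=[-0.5601]
Step 53: x=[8.6156] v=[-0.5494]
Step 54: x=[8.5887] v=[-0.5379]
Step 55: x=[8.5624] v=[-0.5256]
Step 56: x=[8.5368] v=[-0.5125]
Step 57: x=[8.5119] v=[-0.4986]
Step 58: x=[8.4877] v=[-0.4840]
Step 59: x=[8.4643] v=[-0.4686]
Step 60: x=[8.4417] v=[-0.4525]
Step 61: x=[8.4199] v=[-0.4358]
v[0] did not become non-negative within 61 steps; using fallback time=3.0500

Answer: 3.0500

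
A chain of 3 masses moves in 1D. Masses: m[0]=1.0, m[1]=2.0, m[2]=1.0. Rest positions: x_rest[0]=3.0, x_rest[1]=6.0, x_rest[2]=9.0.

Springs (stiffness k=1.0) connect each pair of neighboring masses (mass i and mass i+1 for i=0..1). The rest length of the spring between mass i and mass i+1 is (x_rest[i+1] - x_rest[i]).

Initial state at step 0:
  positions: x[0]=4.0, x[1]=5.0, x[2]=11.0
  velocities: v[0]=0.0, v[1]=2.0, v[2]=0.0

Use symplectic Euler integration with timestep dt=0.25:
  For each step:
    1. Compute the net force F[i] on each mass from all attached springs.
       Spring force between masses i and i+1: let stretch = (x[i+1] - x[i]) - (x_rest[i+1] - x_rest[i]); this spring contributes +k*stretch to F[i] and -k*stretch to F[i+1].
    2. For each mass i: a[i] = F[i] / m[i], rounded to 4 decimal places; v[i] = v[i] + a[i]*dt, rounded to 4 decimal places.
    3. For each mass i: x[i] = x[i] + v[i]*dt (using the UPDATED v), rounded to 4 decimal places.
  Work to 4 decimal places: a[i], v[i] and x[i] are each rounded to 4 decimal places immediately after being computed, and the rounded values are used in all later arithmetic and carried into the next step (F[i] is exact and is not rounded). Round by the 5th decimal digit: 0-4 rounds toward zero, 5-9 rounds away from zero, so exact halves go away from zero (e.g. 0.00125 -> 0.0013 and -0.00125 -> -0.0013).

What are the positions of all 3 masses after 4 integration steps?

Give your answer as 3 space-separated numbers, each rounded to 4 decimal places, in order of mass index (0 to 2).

Answer: 3.2872 7.9968 9.7191

Derivation:
Step 0: x=[4.0000 5.0000 11.0000] v=[0.0000 2.0000 0.0000]
Step 1: x=[3.8750 5.6563 10.8125] v=[-0.5000 2.6250 -0.7500]
Step 2: x=[3.6738 6.4180 10.4902] v=[-0.8047 3.0469 -1.2891]
Step 3: x=[3.4566 7.2212 10.1009] v=[-0.8687 3.2129 -1.5572]
Step 4: x=[3.2872 7.9968 9.7191] v=[-0.6776 3.1023 -1.5271]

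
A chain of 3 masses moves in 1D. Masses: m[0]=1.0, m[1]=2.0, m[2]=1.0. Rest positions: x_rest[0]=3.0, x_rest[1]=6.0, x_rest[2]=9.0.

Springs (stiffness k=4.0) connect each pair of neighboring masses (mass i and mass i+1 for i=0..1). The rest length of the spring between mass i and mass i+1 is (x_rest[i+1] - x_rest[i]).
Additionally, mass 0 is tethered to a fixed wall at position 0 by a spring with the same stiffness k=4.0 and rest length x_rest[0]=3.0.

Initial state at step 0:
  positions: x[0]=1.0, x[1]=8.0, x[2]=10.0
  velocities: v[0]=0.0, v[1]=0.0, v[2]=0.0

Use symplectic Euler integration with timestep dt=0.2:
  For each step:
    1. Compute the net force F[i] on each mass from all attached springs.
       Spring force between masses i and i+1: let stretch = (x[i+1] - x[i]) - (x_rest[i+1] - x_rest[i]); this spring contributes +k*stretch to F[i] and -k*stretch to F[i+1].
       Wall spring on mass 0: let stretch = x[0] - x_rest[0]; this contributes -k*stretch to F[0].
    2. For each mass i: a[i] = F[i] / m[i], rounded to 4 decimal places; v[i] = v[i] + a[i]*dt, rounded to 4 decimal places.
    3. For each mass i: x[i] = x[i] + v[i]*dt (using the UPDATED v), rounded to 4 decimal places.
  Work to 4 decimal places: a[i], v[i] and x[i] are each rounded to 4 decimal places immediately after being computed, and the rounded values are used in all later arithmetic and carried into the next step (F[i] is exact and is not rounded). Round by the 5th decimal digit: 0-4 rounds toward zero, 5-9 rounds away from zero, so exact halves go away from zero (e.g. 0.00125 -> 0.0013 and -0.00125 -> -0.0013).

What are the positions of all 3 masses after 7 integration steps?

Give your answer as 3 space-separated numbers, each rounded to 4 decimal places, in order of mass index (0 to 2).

Answer: 3.3501 6.6904 9.1076

Derivation:
Step 0: x=[1.0000 8.0000 10.0000] v=[0.0000 0.0000 0.0000]
Step 1: x=[1.9600 7.6000 10.1600] v=[4.8000 -2.0000 0.8000]
Step 2: x=[3.5088 6.9536 10.3904] v=[7.7440 -3.2320 1.1520]
Step 3: x=[5.0474 6.3066 10.5509] v=[7.6928 -3.2352 0.8026]
Step 4: x=[5.9798 5.8984 10.5123] v=[4.6622 -2.0412 -0.1928]
Step 5: x=[5.9424 5.8658 10.2155] v=[-0.1868 -0.1631 -1.4839]
Step 6: x=[4.9420 6.1873 9.7028] v=[-5.0020 1.6074 -2.5637]
Step 7: x=[3.3501 6.6904 9.1076] v=[-7.9594 2.5155 -2.9761]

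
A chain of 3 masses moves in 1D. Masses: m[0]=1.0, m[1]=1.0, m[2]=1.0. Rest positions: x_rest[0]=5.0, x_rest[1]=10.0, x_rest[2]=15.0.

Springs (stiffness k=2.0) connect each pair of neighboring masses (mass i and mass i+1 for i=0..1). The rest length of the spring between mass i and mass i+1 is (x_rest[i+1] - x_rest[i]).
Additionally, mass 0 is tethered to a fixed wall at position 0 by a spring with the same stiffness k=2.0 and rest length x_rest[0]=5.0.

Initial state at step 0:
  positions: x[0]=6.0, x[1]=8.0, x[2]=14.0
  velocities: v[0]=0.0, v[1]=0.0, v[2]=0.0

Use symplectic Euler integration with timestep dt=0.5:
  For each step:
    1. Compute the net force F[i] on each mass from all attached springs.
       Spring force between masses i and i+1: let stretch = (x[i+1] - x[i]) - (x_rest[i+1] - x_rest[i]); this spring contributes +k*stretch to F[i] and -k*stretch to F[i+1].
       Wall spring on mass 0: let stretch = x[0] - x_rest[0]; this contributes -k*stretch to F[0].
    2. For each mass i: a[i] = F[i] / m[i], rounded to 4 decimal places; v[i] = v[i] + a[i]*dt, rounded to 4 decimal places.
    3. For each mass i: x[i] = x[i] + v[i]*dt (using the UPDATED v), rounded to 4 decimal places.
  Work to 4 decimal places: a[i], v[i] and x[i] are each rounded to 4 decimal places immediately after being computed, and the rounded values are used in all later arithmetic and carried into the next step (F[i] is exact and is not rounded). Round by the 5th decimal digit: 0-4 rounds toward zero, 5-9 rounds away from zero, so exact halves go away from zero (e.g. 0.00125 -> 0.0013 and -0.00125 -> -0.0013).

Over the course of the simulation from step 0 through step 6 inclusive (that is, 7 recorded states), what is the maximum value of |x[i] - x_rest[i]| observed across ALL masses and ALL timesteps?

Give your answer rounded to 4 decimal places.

Answer: 2.1719

Derivation:
Step 0: x=[6.0000 8.0000 14.0000] v=[0.0000 0.0000 0.0000]
Step 1: x=[4.0000 10.0000 13.5000] v=[-4.0000 4.0000 -1.0000]
Step 2: x=[3.0000 10.7500 13.7500] v=[-2.0000 1.5000 0.5000]
Step 3: x=[4.3750 9.1250 15.0000] v=[2.7500 -3.2500 2.5000]
Step 4: x=[5.9375 8.0625 15.8125] v=[3.1250 -2.1250 1.6250]
Step 5: x=[5.5938 9.8125 15.2500] v=[-0.6875 3.5000 -1.1250]
Step 6: x=[4.5625 12.1719 14.4688] v=[-2.0626 4.7188 -1.5625]
Max displacement = 2.1719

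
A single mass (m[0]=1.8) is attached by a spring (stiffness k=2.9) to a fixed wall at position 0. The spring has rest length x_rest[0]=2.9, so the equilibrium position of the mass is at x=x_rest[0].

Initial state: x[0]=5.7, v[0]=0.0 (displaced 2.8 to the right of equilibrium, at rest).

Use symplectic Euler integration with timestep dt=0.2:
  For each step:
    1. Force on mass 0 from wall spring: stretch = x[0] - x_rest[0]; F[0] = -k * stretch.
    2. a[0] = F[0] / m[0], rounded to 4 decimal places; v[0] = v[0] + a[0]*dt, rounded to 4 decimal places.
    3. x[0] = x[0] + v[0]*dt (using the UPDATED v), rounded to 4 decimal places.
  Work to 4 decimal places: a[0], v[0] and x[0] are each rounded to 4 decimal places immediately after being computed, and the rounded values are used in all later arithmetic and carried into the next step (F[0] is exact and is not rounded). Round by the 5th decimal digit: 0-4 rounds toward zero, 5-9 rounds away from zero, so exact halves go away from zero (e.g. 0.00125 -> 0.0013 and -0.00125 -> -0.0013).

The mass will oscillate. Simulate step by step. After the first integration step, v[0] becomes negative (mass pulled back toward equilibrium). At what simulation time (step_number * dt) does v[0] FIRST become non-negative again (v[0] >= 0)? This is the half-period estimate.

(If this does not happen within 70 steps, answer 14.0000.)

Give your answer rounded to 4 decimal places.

Step 0: x=[5.7000] v=[0.0000]
Step 1: x=[5.5196] v=[-0.9022]
Step 2: x=[5.1703] v=[-1.7463]
Step 3: x=[4.6747] v=[-2.4778]
Step 4: x=[4.0648] v=[-3.0496]
Step 5: x=[3.3798] v=[-3.4249]
Step 6: x=[2.6639] v=[-3.5795]
Step 7: x=[1.9632] v=[-3.5034]
Step 8: x=[1.3229] v=[-3.2015]
Step 9: x=[0.7842] v=[-2.6933]
Step 10: x=[0.3819] v=[-2.0115]
Step 11: x=[0.1419] v=[-1.2001]
Step 12: x=[0.0796] v=[-0.3114]
Step 13: x=[0.1991] v=[0.5974]
First v>=0 after going negative at step 13, time=2.6000

Answer: 2.6000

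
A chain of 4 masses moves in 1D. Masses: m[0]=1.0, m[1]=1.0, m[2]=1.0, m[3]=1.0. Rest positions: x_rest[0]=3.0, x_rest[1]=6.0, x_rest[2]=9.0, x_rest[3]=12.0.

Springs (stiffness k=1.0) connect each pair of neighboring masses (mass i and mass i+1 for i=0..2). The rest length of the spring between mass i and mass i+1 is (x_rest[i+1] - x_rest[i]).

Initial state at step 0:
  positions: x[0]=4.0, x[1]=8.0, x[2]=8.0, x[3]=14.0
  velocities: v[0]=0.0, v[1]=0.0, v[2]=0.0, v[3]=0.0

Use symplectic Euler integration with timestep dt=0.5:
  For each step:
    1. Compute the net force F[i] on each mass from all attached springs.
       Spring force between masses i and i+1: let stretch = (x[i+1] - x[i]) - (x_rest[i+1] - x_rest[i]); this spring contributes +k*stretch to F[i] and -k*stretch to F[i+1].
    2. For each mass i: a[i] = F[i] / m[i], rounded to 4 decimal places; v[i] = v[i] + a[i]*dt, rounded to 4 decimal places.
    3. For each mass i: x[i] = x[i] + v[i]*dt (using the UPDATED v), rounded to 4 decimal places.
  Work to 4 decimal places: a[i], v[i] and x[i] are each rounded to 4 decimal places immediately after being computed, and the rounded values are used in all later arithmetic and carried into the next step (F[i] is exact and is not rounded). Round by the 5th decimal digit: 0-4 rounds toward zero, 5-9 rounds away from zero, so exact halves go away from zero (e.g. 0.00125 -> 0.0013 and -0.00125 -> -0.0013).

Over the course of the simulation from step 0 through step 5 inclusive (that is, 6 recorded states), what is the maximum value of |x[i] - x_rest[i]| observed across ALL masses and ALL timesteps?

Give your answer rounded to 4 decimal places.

Step 0: x=[4.0000 8.0000 8.0000 14.0000] v=[0.0000 0.0000 0.0000 0.0000]
Step 1: x=[4.2500 7.0000 9.5000 13.2500] v=[0.5000 -2.0000 3.0000 -1.5000]
Step 2: x=[4.4375 5.9375 11.3125 12.3125] v=[0.3750 -2.1250 3.6250 -1.8750]
Step 3: x=[4.2500 5.8438 12.0313 11.8750] v=[-0.3750 -0.1875 1.4375 -0.8750]
Step 4: x=[3.7110 6.8985 11.1641 12.2266] v=[-1.0781 2.1094 -1.7344 0.7032]
Step 5: x=[3.2188 8.2228 9.4961 13.0626] v=[-0.9844 2.6485 -3.3360 1.6720]
Max displacement = 3.0313

Answer: 3.0313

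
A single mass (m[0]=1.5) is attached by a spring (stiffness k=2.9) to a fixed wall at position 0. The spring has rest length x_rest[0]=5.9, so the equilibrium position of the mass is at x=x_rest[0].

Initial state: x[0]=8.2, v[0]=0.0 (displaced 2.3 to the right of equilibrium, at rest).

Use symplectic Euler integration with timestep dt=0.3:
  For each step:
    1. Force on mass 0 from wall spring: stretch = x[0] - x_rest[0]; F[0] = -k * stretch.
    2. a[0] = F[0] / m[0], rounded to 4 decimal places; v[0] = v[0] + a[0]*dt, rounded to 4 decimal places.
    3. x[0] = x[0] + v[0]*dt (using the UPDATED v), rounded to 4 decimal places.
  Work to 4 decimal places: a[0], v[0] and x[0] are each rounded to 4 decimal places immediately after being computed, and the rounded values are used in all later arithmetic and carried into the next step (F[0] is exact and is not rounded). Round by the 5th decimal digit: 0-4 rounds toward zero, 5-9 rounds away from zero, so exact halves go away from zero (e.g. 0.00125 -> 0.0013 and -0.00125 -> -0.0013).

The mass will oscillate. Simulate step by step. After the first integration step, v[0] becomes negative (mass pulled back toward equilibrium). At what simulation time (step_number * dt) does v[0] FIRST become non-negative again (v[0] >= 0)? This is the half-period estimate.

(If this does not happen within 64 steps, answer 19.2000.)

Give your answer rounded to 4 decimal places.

Answer: 2.4000

Derivation:
Step 0: x=[8.2000] v=[0.0000]
Step 1: x=[7.7998] v=[-1.3340]
Step 2: x=[7.0690] v=[-2.4359]
Step 3: x=[6.1348] v=[-3.1139]
Step 4: x=[5.1598] v=[-3.2501]
Step 5: x=[4.3136] v=[-2.8208]
Step 6: x=[3.7434] v=[-1.9007]
Step 7: x=[3.5484] v=[-0.6499]
Step 8: x=[3.7626] v=[0.7140]
First v>=0 after going negative at step 8, time=2.4000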